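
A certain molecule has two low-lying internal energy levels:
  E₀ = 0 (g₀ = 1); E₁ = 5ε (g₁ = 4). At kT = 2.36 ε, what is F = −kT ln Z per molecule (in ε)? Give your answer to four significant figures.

-0.9265 ε

Eᵢ/kT = 0, 2.11864.
Z = Σ gᵢe^(−Eᵢ/kT) = 1·e^(−0) + 4·e^(−2.11864) = 1.00000 + 0.480780 = 1.48078.
F = −kT ln Z = −2.36 × ln(1.48078) = −2.36 × 0.392569 = -0.9265 ε.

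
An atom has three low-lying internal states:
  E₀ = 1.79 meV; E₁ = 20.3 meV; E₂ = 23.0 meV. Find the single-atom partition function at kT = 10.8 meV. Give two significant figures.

Z = 1.1

Eᵢ/kT = 0.1657, 1.880, 2.130.
Z = Σ e^(−Eᵢ/kT) = e^(−0.1657) + e^(−1.880) + e^(−2.130) = 0.8473 + 0.1526 + 0.1188 = 1.119.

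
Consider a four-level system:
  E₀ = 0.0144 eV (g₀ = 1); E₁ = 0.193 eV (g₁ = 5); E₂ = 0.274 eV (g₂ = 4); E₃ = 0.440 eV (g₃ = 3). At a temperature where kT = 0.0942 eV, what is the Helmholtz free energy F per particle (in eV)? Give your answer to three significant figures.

-0.0527 eV

Eᵢ/kT = 0.15287, 2.0488, 2.9087, 4.6709.
Z = Σ gᵢe^(−Eᵢ/kT) = 1·e^(−0.15287) + 5·e^(−2.0488) + 4·e^(−2.9087) + 3·e^(−4.6709) = 0.85824 + 0.64445 + 0.21819 + 0.028092 = 1.7490.
F = −kT ln Z = −0.0942 × ln(1.7490) = −0.0942 × 0.55904 = -0.0527 eV.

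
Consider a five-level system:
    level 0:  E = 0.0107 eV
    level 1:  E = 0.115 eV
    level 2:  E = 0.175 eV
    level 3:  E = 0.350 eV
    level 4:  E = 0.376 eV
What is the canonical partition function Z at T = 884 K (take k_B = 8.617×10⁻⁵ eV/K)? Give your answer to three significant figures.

Z = 1.21

k_BT = 8.617×10⁻⁵ × 884 K = 0.076174 eV.
Eᵢ/kT = 0.14047, 1.5097, 2.2974, 4.5947, 4.9361.
Z = Σ e^(−Eᵢ/kT) = e^(−0.14047) + e^(−1.5097) + e^(−2.2974) + e^(−4.5947) + e^(−4.9361) = 0.86895 + 0.22098 + 0.10052 + 0.010105 + 0.0071826 = 1.2077.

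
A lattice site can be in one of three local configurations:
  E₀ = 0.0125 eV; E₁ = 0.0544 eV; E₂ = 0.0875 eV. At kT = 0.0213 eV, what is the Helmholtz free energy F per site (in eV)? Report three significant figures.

Eᵢ/kT = 0.58685, 2.5540, 4.1080.
Z = Σ e^(−Eᵢ/kT) = e^(−0.58685) + e^(−2.5540) + e^(−4.1080) = 0.55608 + 0.077770 + 0.016441 = 0.65029.
F = −kT ln Z = −0.0213 × ln(0.65029) = −0.0213 × -0.43034 = 0.00917 eV.

0.00917 eV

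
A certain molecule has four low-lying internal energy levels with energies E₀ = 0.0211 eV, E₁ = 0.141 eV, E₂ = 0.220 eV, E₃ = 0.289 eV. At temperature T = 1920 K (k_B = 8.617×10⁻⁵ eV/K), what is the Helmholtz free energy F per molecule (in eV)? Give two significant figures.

-0.092 eV

k_BT = 8.617×10⁻⁵ × 1920 K = 0.1654 eV.
Eᵢ/kT = 0.1276, 0.8525, 1.330, 1.747.
Z = Σ e^(−Eᵢ/kT) = e^(−0.1276) + e^(−0.8525) + e^(−1.330) + e^(−1.747) = 0.8802 + 0.4263 + 0.2645 + 0.1743 = 1.745.
F = −kT ln Z = −0.1654 × ln(1.745) = −0.1654 × 0.5568 = -0.092 eV.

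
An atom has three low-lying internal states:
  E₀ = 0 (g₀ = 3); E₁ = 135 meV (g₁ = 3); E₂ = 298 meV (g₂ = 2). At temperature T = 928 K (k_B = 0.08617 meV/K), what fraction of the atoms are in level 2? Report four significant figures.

k_BT = 0.08617 × 928 K = 79.9658 meV.
Eᵢ/kT = 0, 1.68822, 3.72659.
Z = Σ gᵢe^(−Eᵢ/kT) = 3·e^(−0) + 3·e^(−1.68822) + 2·e^(−3.72659) = 3.00000 + 0.554545 + 0.0481496 = 3.60269.
P₂ = g₂ e^(−E₂/kT) / Z = 0.0481496/3.60269 = 0.01336.

0.01336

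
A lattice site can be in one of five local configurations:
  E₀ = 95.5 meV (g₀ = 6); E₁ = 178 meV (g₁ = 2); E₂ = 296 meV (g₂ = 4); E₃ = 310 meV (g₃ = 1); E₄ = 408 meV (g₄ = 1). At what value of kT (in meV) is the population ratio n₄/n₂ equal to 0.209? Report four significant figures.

625.3 meV

n₄/n₂ = (g₄/g₂) exp[−(E₄−E₂)/kT] = 0.209.
⇒ (E₄−E₂)/kT = ln((1/4)/0.209) = ln(1.19617) = 0.179125.
kT = 112 meV / 0.179125 = 625.3 meV.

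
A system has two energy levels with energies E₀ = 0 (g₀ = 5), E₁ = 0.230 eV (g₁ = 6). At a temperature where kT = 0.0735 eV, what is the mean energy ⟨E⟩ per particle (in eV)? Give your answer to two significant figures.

0.011 eV

Eᵢ/kT = 0, 3.129.
Z = Σ gᵢe^(−Eᵢ/kT) = 5·e^(−0) + 6·e^(−3.129) = 5.000 + 0.2626 = 5.263.
⟨E⟩ = Σ Eᵢ gᵢe^(−Eᵢ/kT) / Z = (0·5.000 + 0.230·0.2626) / 5.263 = 0.011 eV.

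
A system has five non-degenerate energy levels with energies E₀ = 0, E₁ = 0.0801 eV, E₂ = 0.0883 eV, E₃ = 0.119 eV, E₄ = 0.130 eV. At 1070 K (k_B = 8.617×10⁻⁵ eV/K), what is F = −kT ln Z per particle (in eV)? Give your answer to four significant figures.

k_BT = 8.617×10⁻⁵ × 1070 K = 0.0922019 eV.
Eᵢ/kT = 0, 0.868746, 0.957681, 1.29065, 1.40995.
Z = Σ e^(−Eᵢ/kT) = e^(−0) + e^(−0.868746) + e^(−0.957681) + e^(−1.29065) + e^(−1.40995) = 1.00000 + 0.419477 + 0.383782 + 0.275092 + 0.244155 = 2.32251.
F = −kT ln Z = −0.0922019 × ln(2.32251) = −0.0922019 × 0.842648 = -0.07769 eV.

-0.07769 eV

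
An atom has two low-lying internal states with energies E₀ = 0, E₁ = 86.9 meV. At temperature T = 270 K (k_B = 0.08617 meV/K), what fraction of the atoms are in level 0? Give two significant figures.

k_BT = 0.08617 × 270 K = 23.27 meV.
Eᵢ/kT = 0, 3.734.
Z = Σ e^(−Eᵢ/kT) = e^(−0) + e^(−3.734) = 1.000 + 0.02390 = 1.024.
P₀ = e^(−E₀/kT) / Z = 1.000/1.024 = 0.98.

0.98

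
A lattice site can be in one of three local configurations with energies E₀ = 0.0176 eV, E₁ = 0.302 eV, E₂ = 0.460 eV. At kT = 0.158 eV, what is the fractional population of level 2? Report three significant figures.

0.0496

Eᵢ/kT = 0.11139, 1.9114, 2.9114.
Z = Σ e^(−Eᵢ/kT) = e^(−0.11139) + e^(−1.9114) + e^(−2.9114) = 0.89459 + 0.14787 + 0.054400 = 1.0969.
P₂ = e^(−E₂/kT) / Z = 0.054400/1.0969 = 0.0496.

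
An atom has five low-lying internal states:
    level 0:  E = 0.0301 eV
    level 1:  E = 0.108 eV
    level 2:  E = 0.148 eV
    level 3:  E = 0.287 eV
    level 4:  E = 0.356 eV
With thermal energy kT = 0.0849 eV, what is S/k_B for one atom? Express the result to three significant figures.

Eᵢ/kT = 0.35453, 1.2721, 1.7432, 3.3804, 4.1932.
Z = Σ e^(−Eᵢ/kT) = e^(−0.35453) + e^(−1.2721) + e^(−1.7432) + e^(−3.3804) + e^(−4.1932) = 0.70150 + 0.28024 + 0.17496 + 0.034034 + 0.015098 = 1.2058.
⟨E⟩ = Σ EᵢPᵢ = 0.076644 eV.
S/k_B = ln Z + ⟨E⟩/kT = ln(1.2058) + 0.076644/0.0849 = 0.18714 + 0.90276 = 1.09.

1.09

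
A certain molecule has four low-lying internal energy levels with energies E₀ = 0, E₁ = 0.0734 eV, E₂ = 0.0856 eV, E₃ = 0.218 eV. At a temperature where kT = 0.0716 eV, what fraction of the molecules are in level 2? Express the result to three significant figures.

Eᵢ/kT = 0, 1.0251, 1.1955, 3.0447.
Z = Σ e^(−Eᵢ/kT) = e^(−0) + e^(−1.0251) + e^(−1.1955) + e^(−3.0447) = 1.0000 + 0.35876 + 0.30255 + 0.047611 = 1.7089.
P₂ = e^(−E₂/kT) / Z = 0.30255/1.7089 = 0.177.

0.177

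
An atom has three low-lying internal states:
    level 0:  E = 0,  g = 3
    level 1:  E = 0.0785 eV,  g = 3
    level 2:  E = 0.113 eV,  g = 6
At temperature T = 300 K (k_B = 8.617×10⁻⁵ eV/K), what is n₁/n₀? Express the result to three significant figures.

k_BT = 8.617×10⁻⁵ × 300 K = 0.025851 eV.
n₁/n₀ = (g₁/g₀) exp[−(E₁−E₀)/kT] = (3/3) × exp(−(0.0785 eV)/(0.025851 eV)) = (3/3) × exp(-3.0366) = 0.0480.

0.0480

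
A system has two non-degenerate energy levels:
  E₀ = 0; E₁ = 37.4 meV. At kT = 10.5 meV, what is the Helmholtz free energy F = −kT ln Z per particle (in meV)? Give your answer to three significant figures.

Eᵢ/kT = 0, 3.5619.
Z = Σ e^(−Eᵢ/kT) = e^(−0) + e^(−3.5619) = 1.0000 + 0.028385 = 1.0284.
F = −kT ln Z = −10.5 × ln(1.0284) = −10.5 × 0.028004 = -0.294 meV.

-0.294 meV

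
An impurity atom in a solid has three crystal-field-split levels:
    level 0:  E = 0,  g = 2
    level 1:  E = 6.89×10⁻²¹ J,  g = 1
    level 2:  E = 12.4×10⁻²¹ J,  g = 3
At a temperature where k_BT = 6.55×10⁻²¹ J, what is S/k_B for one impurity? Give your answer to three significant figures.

1.47

Eᵢ/kT = 0, 1.0519, 1.8931.
Z = Σ gᵢe^(−Eᵢ/kT) = 2·e^(−0) + 1·e^(−1.0519) + 3·e^(−1.8931) = 2.0000 + 0.34927 + 0.45181 = 2.8011.
⟨E⟩ = Σ EᵢPᵢ = 2.8592 ×10⁻²¹ J.
S/k_B = ln Z + ⟨E⟩/kT = ln(2.8011) + 2.8592/6.55 = 1.0300 + 0.43652 = 1.47.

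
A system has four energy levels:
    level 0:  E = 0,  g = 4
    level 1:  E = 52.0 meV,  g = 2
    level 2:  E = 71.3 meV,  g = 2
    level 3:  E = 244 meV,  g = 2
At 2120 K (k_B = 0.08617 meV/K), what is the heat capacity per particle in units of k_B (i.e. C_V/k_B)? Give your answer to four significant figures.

0.1210

k_BT = 0.08617 × 2120 K = 182.680 meV.
Eᵢ/kT = 0, 0.284651, 0.390300, 1.33567.
Z = Σ gᵢe^(−Eᵢ/kT) = 4·e^(−0) + 2·e^(−0.284651) + 2·e^(−0.390300) + 2·e^(−1.33567) = 4.00000 + 1.50455 + 1.35371 + 0.525964 = 7.38422.
⟨E⟩ = 41.0458 meV, ⟨E²⟩ = 5723.55 meV².
C_V/k_B = (⟨E²⟩ − ⟨E⟩²)/(kT)² = (5723.55 − 1684.76)/33372.0 = 0.1210.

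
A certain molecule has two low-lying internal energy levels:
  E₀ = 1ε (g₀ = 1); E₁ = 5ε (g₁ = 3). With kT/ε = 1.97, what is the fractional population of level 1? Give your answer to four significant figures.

Eᵢ/kT = 0.507614, 2.53807.
Z = Σ gᵢe^(−Eᵢ/kT) = 1·e^(−0.507614) + 3·e^(−2.53807) = 0.601930 + 0.237056 = 0.838986.
P₁ = g₁ e^(−E₁/kT) / Z = 0.237056/0.838986 = 0.2826.

0.2826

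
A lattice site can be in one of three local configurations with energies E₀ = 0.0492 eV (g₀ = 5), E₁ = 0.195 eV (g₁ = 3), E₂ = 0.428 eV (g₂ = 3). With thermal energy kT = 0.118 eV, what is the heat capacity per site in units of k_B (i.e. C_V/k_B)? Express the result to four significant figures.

0.3704

Eᵢ/kT = 0.416949, 1.65254, 3.62712.
Z = Σ gᵢe^(−Eᵢ/kT) = 5·e^(−0.416949) + 3·e^(−1.65254) + 3·e^(−3.62712) = 3.29527 + 0.574688 + 0.0797780 = 3.94974.
⟨E⟩ = 0.0780650 eV, ⟨E²⟩ = 0.0112522 eV².
C_V/k_B = (⟨E²⟩ − ⟨E⟩²)/(kT)² = (0.0112522 − 0.00609414)/0.0139240 = 0.3704.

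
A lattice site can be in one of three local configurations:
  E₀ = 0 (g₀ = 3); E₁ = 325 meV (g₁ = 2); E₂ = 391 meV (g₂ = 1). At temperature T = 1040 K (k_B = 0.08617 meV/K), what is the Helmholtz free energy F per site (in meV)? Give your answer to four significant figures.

k_BT = 0.08617 × 1040 K = 89.6168 meV.
Eᵢ/kT = 0, 3.62655, 4.36302.
Z = Σ gᵢe^(−Eᵢ/kT) = 3·e^(−0) + 2·e^(−3.62655) + 1·e^(−4.36302) = 3.00000 + 0.0532156 + 0.0127399 = 3.06596.
F = −kT ln Z = −89.6168 × ln(3.06596) = −89.6168 × 1.12036 = -100.4 meV.

-100.4 meV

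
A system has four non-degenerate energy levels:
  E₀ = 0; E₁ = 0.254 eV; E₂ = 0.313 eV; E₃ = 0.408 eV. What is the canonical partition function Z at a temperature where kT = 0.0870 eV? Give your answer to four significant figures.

Eᵢ/kT = 0, 2.91954, 3.59770, 4.68966.
Z = Σ e^(−Eᵢ/kT) = e^(−0) + e^(−2.91954) + e^(−3.59770) + e^(−4.68966) = 1.00000 + 0.0539585 + 0.0273866 + 0.00918981 = 1.09053.

Z = 1.091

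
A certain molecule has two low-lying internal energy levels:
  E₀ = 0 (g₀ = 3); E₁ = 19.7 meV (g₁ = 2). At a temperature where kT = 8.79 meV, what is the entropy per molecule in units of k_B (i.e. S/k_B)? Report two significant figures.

Eᵢ/kT = 0, 2.241.
Z = Σ gᵢe^(−Eᵢ/kT) = 3·e^(−0) + 2·e^(−2.241) = 3.000 + 0.2127 = 3.213.
⟨E⟩ = Σ EᵢPᵢ = 1.304 meV.
S/k_B = ln Z + ⟨E⟩/kT = ln(3.213) + 1.304/8.79 = 1.167 + 0.1484 = 1.3.

1.3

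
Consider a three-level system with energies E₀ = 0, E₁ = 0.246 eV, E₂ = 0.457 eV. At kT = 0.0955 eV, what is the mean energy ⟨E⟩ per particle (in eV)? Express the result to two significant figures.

0.021 eV

Eᵢ/kT = 0, 2.576, 4.785.
Z = Σ e^(−Eᵢ/kT) = e^(−0) + e^(−2.576) + e^(−4.785) = 1.000 + 0.07608 + 0.008354 = 1.084.
⟨E⟩ = Σ Eᵢ e^(−Eᵢ/kT) / Z = (0·1.000 + 0.246·0.07608 + 0.457·0.008354) / 1.084 = 0.021 eV.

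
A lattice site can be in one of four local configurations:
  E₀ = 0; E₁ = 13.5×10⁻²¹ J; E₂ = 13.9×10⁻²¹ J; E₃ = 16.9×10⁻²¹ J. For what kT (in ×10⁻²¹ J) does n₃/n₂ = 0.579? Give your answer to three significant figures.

n₃/n₂ = exp[−(E₃−E₂)/kT] = 0.579.
⇒ (E₃−E₂)/kT = ln(1/0.579) = ln(1.7271) = 0.54644.
kT = 3.0 ×10⁻²¹ J / 0.54644 = 5.49 ×10⁻²¹ J.

5.49 ×10⁻²¹ J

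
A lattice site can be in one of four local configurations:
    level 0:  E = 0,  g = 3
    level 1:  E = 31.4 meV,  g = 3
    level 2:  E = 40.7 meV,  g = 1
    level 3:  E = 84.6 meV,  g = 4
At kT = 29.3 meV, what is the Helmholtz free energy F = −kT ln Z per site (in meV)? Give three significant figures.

-44.1 meV

Eᵢ/kT = 0, 1.0717, 1.3891, 2.8874.
Z = Σ gᵢe^(−Eᵢ/kT) = 3·e^(−0) + 3·e^(−1.0717) + 1·e^(−1.3891) + 4·e^(−2.8874) = 3.0000 + 1.0273 + 0.24930 + 0.22288 = 4.4995.
F = −kT ln Z = −29.3 × ln(4.4995) = −29.3 × 1.5040 = -44.1 meV.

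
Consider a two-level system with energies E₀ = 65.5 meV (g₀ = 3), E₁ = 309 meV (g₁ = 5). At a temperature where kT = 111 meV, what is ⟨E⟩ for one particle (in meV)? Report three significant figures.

104 meV

Eᵢ/kT = 0.59009, 2.7838.
Z = Σ gᵢe^(−Eᵢ/kT) = 3·e^(−0.59009) + 5·e^(−2.7838) = 1.6628 + 0.30902 = 1.9718.
⟨E⟩ = Σ Eᵢ gᵢe^(−Eᵢ/kT) / Z = (65.5·1.6628 + 309·0.30902) / 1.9718 = 104 meV.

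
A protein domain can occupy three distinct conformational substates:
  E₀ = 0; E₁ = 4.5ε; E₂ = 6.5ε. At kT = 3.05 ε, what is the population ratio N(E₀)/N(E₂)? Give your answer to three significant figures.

n₀/n₂ = exp[−(E₀−E₂)/kT] = exp(−(-6.5ε)/(3.05ε)) = exp(2.1311) = 8.42.

8.42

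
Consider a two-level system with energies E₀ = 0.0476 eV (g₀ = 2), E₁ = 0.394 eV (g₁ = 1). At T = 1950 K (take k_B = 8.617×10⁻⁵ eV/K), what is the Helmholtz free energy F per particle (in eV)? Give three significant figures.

-0.0792 eV

k_BT = 8.617×10⁻⁵ × 1950 K = 0.16803 eV.
Eᵢ/kT = 0.28328, 2.3448.
Z = Σ gᵢe^(−Eᵢ/kT) = 2·e^(−0.28328) + 1·e^(−2.3448) = 1.5066 + 0.095866 = 1.6025.
F = −kT ln Z = −0.16803 × ln(1.6025) = −0.16803 × 0.47156 = -0.0792 eV.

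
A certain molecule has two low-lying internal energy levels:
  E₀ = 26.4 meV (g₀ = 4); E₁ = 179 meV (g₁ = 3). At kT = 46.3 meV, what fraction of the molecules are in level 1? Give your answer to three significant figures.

0.0270

Eᵢ/kT = 0.57019, 3.8661.
Z = Σ gᵢe^(−Eᵢ/kT) = 4·e^(−0.57019) + 3·e^(−3.8661) = 2.2617 + 0.062820 = 2.3245.
P₁ = g₁ e^(−E₁/kT) / Z = 0.062820/2.3245 = 0.0270.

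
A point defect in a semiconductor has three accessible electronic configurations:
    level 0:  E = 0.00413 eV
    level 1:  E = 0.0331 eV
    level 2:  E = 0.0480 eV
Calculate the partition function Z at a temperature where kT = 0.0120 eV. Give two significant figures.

Eᵢ/kT = 0.3442, 2.758, 4.000.
Z = Σ e^(−Eᵢ/kT) = e^(−0.3442) + e^(−2.758) + e^(−4.000) = 0.7088 + 0.06342 + 0.01832 = 0.7905.

Z = 0.79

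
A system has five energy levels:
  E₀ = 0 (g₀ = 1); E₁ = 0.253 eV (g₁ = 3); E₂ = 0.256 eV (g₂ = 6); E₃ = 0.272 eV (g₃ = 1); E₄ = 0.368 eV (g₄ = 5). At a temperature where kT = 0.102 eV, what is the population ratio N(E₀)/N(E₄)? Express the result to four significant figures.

n₀/n₄ = (g₀/g₄) exp[−(E₀−E₄)/kT] = (1/5) × exp(−(-0.368 eV)/(0.102 eV)) = (1/5) × exp(3.60784) = 7.377.

7.377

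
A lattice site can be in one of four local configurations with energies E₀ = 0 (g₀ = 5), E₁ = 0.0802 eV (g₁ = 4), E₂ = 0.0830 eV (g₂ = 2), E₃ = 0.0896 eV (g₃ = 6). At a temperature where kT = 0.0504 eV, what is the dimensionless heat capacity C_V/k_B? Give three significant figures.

Eᵢ/kT = 0, 1.5913, 1.6468, 1.7778.
Z = Σ gᵢe^(−Eᵢ/kT) = 5·e^(−0) + 4·e^(−1.5913) + 2·e^(−1.6468) + 6·e^(−1.7778) = 5.0000 + 0.81464 + 0.38533 + 1.0141 = 7.2141.
⟨E⟩ = 0.026085 eV, ⟨E²⟩ = 0.0022228 eV².
C_V/k_B = (⟨E²⟩ − ⟨E⟩²)/(kT)² = (0.0022228 − 0.00068043)/0.0025402 = 0.607.

0.607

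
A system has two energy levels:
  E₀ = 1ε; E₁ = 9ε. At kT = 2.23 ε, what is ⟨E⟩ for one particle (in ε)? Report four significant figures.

Eᵢ/kT = 0.448430, 4.03587.
Z = Σ e^(−Eᵢ/kT) = e^(−0.448430) + e^(−4.03587) = 0.638630 + 0.0176703 = 0.656300.
⟨E⟩ = Σ Eᵢ e^(−Eᵢ/kT) / Z = (1·0.638630 + 9·0.0176703) / 0.656300 = 1.215 ε.

1.215 ε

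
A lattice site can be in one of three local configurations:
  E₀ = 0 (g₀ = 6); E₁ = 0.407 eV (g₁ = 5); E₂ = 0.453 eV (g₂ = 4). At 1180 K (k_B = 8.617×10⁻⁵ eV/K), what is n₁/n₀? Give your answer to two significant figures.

0.015

k_BT = 8.617×10⁻⁵ × 1180 K = 0.1017 eV.
n₁/n₀ = (g₁/g₀) exp[−(E₁−E₀)/kT] = (5/6) × exp(−(0.407 eV)/(0.1017 eV)) = (5/6) × exp(-4.002) = 0.015.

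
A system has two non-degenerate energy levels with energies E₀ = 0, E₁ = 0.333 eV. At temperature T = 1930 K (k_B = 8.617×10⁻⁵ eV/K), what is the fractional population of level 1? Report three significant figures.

0.119

k_BT = 8.617×10⁻⁵ × 1930 K = 0.16631 eV.
Eᵢ/kT = 0, 2.0023.
Z = Σ e^(−Eᵢ/kT) = e^(−0) + e^(−2.0023) = 1.0000 + 0.13502 = 1.1350.
P₁ = e^(−E₁/kT) / Z = 0.13502/1.1350 = 0.119.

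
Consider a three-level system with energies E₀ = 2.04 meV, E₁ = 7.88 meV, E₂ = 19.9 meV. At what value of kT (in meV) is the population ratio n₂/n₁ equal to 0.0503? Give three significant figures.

n₂/n₁ = exp[−(E₂−E₁)/kT] = 0.0503.
⇒ (E₂−E₁)/kT = ln(1/0.0503) = ln(19.881) = 2.9898.
kT = 12.02 meV / 2.9898 = 4.02 meV.

4.02 meV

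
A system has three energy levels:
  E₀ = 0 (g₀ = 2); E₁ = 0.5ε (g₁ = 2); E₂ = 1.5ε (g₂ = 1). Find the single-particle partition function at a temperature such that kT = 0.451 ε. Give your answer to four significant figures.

Z = 2.696

Eᵢ/kT = 0, 1.10865, 3.32594.
Z = Σ gᵢe^(−Eᵢ/kT) = 2·e^(−0) + 2·e^(−1.10865) + 1·e^(−3.32594) = 2.00000 + 0.660008 + 0.0359387 = 2.69595.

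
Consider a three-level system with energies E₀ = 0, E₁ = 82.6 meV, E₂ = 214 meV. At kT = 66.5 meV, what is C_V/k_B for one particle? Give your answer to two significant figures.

Eᵢ/kT = 0, 1.242, 3.218.
Z = Σ e^(−Eᵢ/kT) = e^(−0) + e^(−1.242) + e^(−3.218) = 1.000 + 0.2888 + 0.04004 = 1.329.
⟨E⟩ = 24.40 meV, ⟨E²⟩ = 2862 meV².
C_V/k_B = (⟨E²⟩ − ⟨E⟩²)/(kT)² = (2862 − 595.4)/4422 = 0.51.

0.51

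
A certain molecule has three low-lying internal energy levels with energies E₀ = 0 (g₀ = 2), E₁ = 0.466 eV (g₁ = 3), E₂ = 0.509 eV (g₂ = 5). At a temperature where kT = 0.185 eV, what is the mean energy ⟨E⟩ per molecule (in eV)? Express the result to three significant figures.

0.107 eV

Eᵢ/kT = 0, 2.5189, 2.7514.
Z = Σ gᵢe^(−Eᵢ/kT) = 2·e^(−0) + 3·e^(−2.5189) + 5·e^(−2.7514) = 2.0000 + 0.24164 + 0.31919 = 2.5608.
⟨E⟩ = Σ Eᵢ gᵢe^(−Eᵢ/kT) / Z = (0·2.0000 + 0.466·0.24164 + 0.509·0.31919) / 2.5608 = 0.107 eV.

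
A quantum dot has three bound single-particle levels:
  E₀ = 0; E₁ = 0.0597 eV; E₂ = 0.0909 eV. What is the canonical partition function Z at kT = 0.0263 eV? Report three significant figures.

Eᵢ/kT = 0, 2.2700, 3.4563.
Z = Σ e^(−Eᵢ/kT) = e^(−0) + e^(−2.2700) + e^(−3.4563) = 1.0000 + 0.10331 + 0.031546 = 1.1349.

Z = 1.13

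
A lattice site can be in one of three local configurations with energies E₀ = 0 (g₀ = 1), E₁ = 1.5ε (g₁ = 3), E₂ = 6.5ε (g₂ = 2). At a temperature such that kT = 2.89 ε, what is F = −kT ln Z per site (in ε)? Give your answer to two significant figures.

-3.2 ε

Eᵢ/kT = 0, 0.5190, 2.249.
Z = Σ gᵢe^(−Eᵢ/kT) = 1·e^(−0) + 3·e^(−0.5190) + 2·e^(−2.249) = 1.000 + 1.785 + 0.2110 = 2.996.
F = −kT ln Z = −2.89 × ln(2.996) = −2.89 × 1.097 = -3.2 ε.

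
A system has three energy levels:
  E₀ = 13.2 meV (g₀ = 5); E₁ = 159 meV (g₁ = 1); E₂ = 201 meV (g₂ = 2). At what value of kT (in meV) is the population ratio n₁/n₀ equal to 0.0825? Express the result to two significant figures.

160 meV

n₁/n₀ = (g₁/g₀) exp[−(E₁−E₀)/kT] = 0.0825.
⇒ (E₁−E₀)/kT = ln((1/5)/0.0825) = ln(2.424) = 0.8854.
kT = 145.8 meV / 0.8854 = 160 meV.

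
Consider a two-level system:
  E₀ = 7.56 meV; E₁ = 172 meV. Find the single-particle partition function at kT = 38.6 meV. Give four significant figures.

Eᵢ/kT = 0.195855, 4.45596.
Z = Σ e^(−Eᵢ/kT) = e^(−0.195855) + e^(−4.45596) = 0.822131 + 0.0116092 = 0.833740.

Z = 0.8337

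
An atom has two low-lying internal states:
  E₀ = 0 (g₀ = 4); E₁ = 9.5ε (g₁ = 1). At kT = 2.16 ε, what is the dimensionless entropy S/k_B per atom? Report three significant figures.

Eᵢ/kT = 0, 4.3981.
Z = Σ gᵢe^(−Eᵢ/kT) = 4·e^(−0) + 1·e^(−4.3981) = 4.0000 + 0.012301 = 4.0123.
⟨E⟩ = Σ EᵢPᵢ = 0.029125 ε.
S/k_B = ln Z + ⟨E⟩/kT = ln(4.0123) + 0.029125/2.16 = 1.3894 + 0.013484 = 1.40.

1.40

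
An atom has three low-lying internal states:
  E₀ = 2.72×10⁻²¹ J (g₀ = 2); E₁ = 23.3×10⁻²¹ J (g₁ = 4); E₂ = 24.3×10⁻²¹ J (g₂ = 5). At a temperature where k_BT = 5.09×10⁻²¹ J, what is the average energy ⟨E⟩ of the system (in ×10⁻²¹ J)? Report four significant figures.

Eᵢ/kT = 0.534381, 4.57760, 4.77407.
Z = Σ gᵢe^(−Eᵢ/kT) = 2·e^(−0.534381) + 4·e^(−4.57760) + 5·e^(−4.77407) = 1.17206 + 0.0411182 + 0.0422297 = 1.25541.
⟨E⟩ = Σ Eᵢ gᵢe^(−Eᵢ/kT) / Z = (2.72·1.17206 + 23.3·0.0411182 + 24.3·0.0422297) / 1.25541 = 4.120 ×10⁻²¹ J.

4.120 ×10⁻²¹ J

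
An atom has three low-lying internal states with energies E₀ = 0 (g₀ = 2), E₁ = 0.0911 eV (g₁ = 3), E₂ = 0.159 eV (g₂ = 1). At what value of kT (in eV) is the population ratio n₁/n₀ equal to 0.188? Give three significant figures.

n₁/n₀ = (g₁/g₀) exp[−(E₁−E₀)/kT] = 0.188.
⇒ (E₁−E₀)/kT = ln((3/2)/0.188) = ln(7.9787) = 2.0768.
kT = 0.0911 eV / 2.0768 = 0.0439 eV.

0.0439 eV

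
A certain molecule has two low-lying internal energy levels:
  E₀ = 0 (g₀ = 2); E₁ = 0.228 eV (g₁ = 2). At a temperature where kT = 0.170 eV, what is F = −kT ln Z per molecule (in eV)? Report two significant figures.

Eᵢ/kT = 0, 1.341.
Z = Σ gᵢe^(−Eᵢ/kT) = 2·e^(−0) + 2·e^(−1.341) = 2.000 + 0.5232 = 2.523.
F = −kT ln Z = −0.170 × ln(2.523) = −0.170 × 0.9254 = -0.16 eV.

-0.16 eV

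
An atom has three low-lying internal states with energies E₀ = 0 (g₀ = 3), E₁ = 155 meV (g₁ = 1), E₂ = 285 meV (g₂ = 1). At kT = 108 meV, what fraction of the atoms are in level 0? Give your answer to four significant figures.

0.9065

Eᵢ/kT = 0, 1.43519, 2.63889.
Z = Σ gᵢe^(−Eᵢ/kT) = 3·e^(−0) + 1·e^(−1.43519) + 1·e^(−2.63889) = 3.00000 + 0.238070 + 0.0714405 = 3.30951.
P₀ = g₀ e^(−E₀/kT) / Z = 3.00000/3.30951 = 0.9065.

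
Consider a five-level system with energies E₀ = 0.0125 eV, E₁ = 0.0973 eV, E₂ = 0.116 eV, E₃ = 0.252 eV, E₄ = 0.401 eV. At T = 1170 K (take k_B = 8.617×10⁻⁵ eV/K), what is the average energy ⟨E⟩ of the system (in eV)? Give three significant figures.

k_BT = 8.617×10⁻⁵ × 1170 K = 0.10082 eV.
Eᵢ/kT = 0.12398, 0.96509, 1.1506, 2.4995, 3.9774.
Z = Σ e^(−Eᵢ/kT) = e^(−0.12398) + e^(−0.96509) + e^(−1.1506) + e^(−2.4995) + e^(−3.9774) = 0.88340 + 0.38095 + 0.31645 + 0.082126 + 0.018734 = 1.6817.
⟨E⟩ = Σ Eᵢ e^(−Eᵢ/kT) / Z = (0.0125·0.88340 + 0.0973·0.38095 + 0.116·0.31645 + 0.252·0.082126 + 0.401·0.018734) / 1.6817 = 0.0672 eV.

0.0672 eV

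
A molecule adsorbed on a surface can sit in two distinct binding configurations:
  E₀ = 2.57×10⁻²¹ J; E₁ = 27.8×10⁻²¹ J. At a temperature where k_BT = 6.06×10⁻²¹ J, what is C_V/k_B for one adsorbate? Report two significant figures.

Eᵢ/kT = 0.4241, 4.587.
Z = Σ e^(−Eᵢ/kT) = e^(−0.4241) + e^(−4.587) = 0.6544 + 0.01018 = 0.6646.
⟨E⟩ = 2.956, ⟨E²⟩ = 18.34.
C_V/k_B = (⟨E²⟩ − ⟨E⟩²)/(kT)² = (18.34 − 8.738)/36.72 = 0.26.

0.26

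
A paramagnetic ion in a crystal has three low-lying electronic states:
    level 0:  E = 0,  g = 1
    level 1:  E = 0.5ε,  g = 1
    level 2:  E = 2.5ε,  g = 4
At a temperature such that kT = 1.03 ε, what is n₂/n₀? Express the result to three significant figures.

n₂/n₀ = (g₂/g₀) exp[−(E₂−E₀)/kT] = (4/1) × exp(−(2.5ε)/(1.03ε)) = (4/1) × exp(-2.4272) = 0.353.

0.353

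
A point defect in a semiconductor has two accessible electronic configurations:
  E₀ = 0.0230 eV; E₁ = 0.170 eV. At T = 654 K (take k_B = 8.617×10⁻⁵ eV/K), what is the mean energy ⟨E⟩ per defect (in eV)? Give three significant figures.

k_BT = 8.617×10⁻⁵ × 654 K = 0.056355 eV.
Eᵢ/kT = 0.40813, 3.0166.
Z = Σ e^(−Eᵢ/kT) = e^(−0.40813) + e^(−3.0166) = 0.66489 + 0.048967 = 0.71386.
⟨E⟩ = Σ Eᵢ e^(−Eᵢ/kT) / Z = (0.0230·0.66489 + 0.170·0.048967) / 0.71386 = 0.0331 eV.

0.0331 eV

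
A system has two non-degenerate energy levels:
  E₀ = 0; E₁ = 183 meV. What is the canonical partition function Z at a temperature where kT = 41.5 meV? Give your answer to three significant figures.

Eᵢ/kT = 0, 4.4096.
Z = Σ e^(−Eᵢ/kT) = e^(−0) + e^(−4.4096) = 1.0000 + 0.012160 = 1.0122.

Z = 1.01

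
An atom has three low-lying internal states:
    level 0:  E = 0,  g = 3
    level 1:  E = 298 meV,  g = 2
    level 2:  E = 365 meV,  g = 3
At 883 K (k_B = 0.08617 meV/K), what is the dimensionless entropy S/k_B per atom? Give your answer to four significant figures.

k_BT = 0.08617 × 883 K = 76.0881 meV.
Eᵢ/kT = 0, 3.91651, 4.79707.
Z = Σ gᵢe^(−Eᵢ/kT) = 3·e^(−0) + 2·e^(−3.91651) + 3·e^(−4.79707) = 3.00000 + 0.0398209 + 0.0247617 = 3.06458.
⟨E⟩ = Σ EᵢPᵢ = 6.82137 meV.
S/k_B = ln Z + ⟨E⟩/kT = ln(3.06458) + 6.82137/76.0881 = 1.11991 + 0.0896509 = 1.210.

1.210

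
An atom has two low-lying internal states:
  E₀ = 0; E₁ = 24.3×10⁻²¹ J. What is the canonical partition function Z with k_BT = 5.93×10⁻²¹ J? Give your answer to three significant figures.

Eᵢ/kT = 0, 4.0978.
Z = Σ e^(−Eᵢ/kT) = e^(−0) + e^(−4.0978) = 1.0000 + 0.016609 = 1.0166.

Z = 1.02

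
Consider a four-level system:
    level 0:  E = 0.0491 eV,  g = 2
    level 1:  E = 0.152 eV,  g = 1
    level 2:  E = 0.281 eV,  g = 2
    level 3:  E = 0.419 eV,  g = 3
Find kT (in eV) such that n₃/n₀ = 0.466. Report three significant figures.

0.316 eV

n₃/n₀ = (g₃/g₀) exp[−(E₃−E₀)/kT] = 0.466.
⇒ (E₃−E₀)/kT = ln((3/2)/0.466) = ln(3.2189) = 1.1690.
kT = 0.3699 eV / 1.1690 = 0.316 eV.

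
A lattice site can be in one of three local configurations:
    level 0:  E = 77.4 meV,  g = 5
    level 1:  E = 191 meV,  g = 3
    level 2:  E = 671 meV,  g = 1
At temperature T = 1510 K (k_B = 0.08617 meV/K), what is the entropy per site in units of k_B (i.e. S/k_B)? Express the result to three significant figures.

k_BT = 0.08617 × 1510 K = 130.12 meV.
Eᵢ/kT = 0.59484, 1.4679, 5.1568.
Z = Σ gᵢe^(−Eᵢ/kT) = 5·e^(−0.59484) + 3·e^(−1.4679) + 1·e^(−5.1568) = 2.7583 + 0.69123 + 0.0057601 = 3.4553.
⟨E⟩ = Σ EᵢPᵢ = 101.11 meV.
S/k_B = ln Z + ⟨E⟩/kT = ln(3.4553) + 101.11/130.12 = 1.2399 + 0.77705 = 2.02.

2.02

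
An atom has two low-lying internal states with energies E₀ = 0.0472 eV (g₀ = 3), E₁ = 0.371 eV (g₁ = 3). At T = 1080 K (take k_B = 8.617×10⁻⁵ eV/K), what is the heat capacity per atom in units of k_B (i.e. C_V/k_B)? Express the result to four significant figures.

k_BT = 8.617×10⁻⁵ × 1080 K = 0.0930636 eV.
Eᵢ/kT = 0.507180, 3.98652.
Z = Σ gᵢe^(−Eᵢ/kT) = 3·e^(−0.507180) + 3·e^(−3.98652) = 1.80657 + 0.0556926 = 1.86226.
⟨E⟩ = 0.0568836 eV, ⟨E²⟩ = 0.00627750 eV².
C_V/k_B = (⟨E²⟩ − ⟨E⟩²)/(kT)² = (0.00627750 − 0.00323574)/0.00866083 = 0.3512.

0.3512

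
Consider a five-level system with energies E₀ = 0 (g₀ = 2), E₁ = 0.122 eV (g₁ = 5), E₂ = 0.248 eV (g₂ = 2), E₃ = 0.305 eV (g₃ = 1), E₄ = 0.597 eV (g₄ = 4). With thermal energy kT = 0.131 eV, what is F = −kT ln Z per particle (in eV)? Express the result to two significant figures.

Eᵢ/kT = 0, 0.9313, 1.893, 2.328, 4.557.
Z = Σ gᵢe^(−Eᵢ/kT) = 2·e^(−0) + 5·e^(−0.9313) + 2·e^(−1.893) + 1·e^(−2.328) + 4·e^(−4.557) = 2.000 + 1.970 + 0.3012 + 0.09749 + 0.04197 = 4.411.
F = −kT ln Z = −0.131 × ln(4.411) = −0.131 × 1.484 = -0.19 eV.

-0.19 eV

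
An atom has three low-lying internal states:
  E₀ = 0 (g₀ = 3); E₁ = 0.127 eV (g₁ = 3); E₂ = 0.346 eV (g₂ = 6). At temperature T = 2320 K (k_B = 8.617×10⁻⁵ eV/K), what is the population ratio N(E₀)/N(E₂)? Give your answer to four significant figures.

2.822

k_BT = 8.617×10⁻⁵ × 2320 K = 0.199914 eV.
n₀/n₂ = (g₀/g₂) exp[−(E₀−E₂)/kT] = (3/6) × exp(−(-0.346 eV)/(0.199914 eV)) = (3/6) × exp(1.73074) = 2.822.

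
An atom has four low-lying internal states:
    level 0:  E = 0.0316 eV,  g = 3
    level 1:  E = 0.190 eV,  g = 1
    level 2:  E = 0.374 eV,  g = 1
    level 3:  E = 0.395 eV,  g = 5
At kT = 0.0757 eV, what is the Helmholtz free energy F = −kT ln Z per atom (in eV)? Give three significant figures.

Eᵢ/kT = 0.41744, 2.5099, 4.9406, 5.2180.
Z = Σ gᵢe^(−Eᵢ/kT) = 3·e^(−0.41744) + 1·e^(−2.5099) + 1·e^(−4.9406) + 5·e^(−5.2180) = 1.9762 + 0.081276 + 0.0071503 + 0.027091 = 2.0917.
F = −kT ln Z = −0.0757 × ln(2.0917) = −0.0757 × 0.73798 = -0.0559 eV.

-0.0559 eV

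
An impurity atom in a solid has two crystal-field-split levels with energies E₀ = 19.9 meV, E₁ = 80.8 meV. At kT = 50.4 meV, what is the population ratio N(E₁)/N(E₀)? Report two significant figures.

n₁/n₀ = exp[−(E₁−E₀)/kT] = exp(−(60.9 meV)/(50.4 meV)) = exp(-1.208) = 0.30.

0.30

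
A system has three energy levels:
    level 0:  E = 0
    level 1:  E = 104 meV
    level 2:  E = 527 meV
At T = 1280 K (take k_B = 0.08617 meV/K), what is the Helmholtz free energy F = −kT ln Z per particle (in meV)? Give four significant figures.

k_BT = 0.08617 × 1280 K = 110.298 meV.
Eᵢ/kT = 0, 0.942900, 4.77797.
Z = Σ e^(−Eᵢ/kT) = e^(−0) + e^(−0.942900) + e^(−4.77797) = 1.00000 + 0.389497 + 0.00841306 = 1.39791.
F = −kT ln Z = −110.298 × ln(1.39791) = −110.298 × 0.334978 = -36.95 meV.

-36.95 meV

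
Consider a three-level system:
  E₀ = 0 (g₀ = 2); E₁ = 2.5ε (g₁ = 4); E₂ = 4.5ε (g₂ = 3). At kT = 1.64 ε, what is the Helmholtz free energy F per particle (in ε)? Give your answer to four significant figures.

Eᵢ/kT = 0, 1.52439, 2.74390.
Z = Σ gᵢe^(−Eᵢ/kT) = 2·e^(−0) + 4·e^(−1.52439) + 3·e^(−2.74390) = 2.00000 + 0.871015 + 0.192957 = 3.06397.
F = −kT ln Z = −1.64 × ln(3.06397) = −1.64 × 1.11971 = -1.836 ε.

-1.836 ε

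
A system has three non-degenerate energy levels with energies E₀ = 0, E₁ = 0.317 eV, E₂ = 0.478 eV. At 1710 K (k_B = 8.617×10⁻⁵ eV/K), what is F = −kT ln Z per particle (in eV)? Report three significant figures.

k_BT = 8.617×10⁻⁵ × 1710 K = 0.14735 eV.
Eᵢ/kT = 0, 2.1513, 3.2440.
Z = Σ e^(−Eᵢ/kT) = e^(−0) + e^(−2.1513) + e^(−3.2440) = 1.0000 + 0.11633 + 0.039008 = 1.1553.
F = −kT ln Z = −0.14735 × ln(1.1553) = −0.14735 × 0.14436 = -0.0213 eV.

-0.0213 eV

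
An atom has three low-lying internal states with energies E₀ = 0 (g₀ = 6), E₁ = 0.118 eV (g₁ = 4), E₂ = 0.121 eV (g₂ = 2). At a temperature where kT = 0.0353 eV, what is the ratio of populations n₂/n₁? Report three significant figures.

0.459

n₂/n₁ = (g₂/g₁) exp[−(E₂−E₁)/kT] = (2/4) × exp(−(0.003 eV)/(0.0353 eV)) = (2/4) × exp(-0.084986) = 0.459.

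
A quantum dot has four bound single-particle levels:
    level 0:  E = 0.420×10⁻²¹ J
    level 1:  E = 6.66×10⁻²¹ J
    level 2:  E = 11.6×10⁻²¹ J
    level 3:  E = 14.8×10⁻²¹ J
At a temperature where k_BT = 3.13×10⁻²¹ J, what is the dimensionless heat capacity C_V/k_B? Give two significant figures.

0.82

Eᵢ/kT = 0.1342, 2.128, 3.706, 4.728.
Z = Σ e^(−Eᵢ/kT) = e^(−0.1342) + e^(−2.128) + e^(−3.706) + e^(−4.728) = 0.8744 + 0.1191 + 0.02458 + 0.008844 = 1.027.
⟨E⟩ = 1.535, ⟨E²⟩ = 10.40.
C_V/k_B = (⟨E²⟩ − ⟨E⟩²)/(kT)² = (10.40 − 2.356)/9.797 = 0.82.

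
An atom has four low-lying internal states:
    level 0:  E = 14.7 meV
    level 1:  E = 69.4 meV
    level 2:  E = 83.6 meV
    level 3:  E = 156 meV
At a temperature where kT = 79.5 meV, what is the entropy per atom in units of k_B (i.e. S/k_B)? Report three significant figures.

Eᵢ/kT = 0.18491, 0.87296, 1.0516, 1.9623.
Z = Σ e^(−Eᵢ/kT) = e^(−0.18491) + e^(−0.87296) + e^(−1.0516) + e^(−1.9623) = 0.83118 + 0.41771 + 0.34938 + 0.14053 = 1.7388.
⟨E⟩ = Σ EᵢPᵢ = 53.105 meV.
S/k_B = ln Z + ⟨E⟩/kT = ln(1.7388) + 53.105/79.5 = 0.55320 + 0.66799 = 1.22.

1.22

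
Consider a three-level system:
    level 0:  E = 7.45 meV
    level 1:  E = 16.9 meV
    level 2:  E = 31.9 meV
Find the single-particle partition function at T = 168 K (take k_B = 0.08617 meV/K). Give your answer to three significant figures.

Z = 1.02

k_BT = 0.08617 × 168 K = 14.477 meV.
Eᵢ/kT = 0.51461, 1.1674, 2.2035.
Z = Σ e^(−Eᵢ/kT) = e^(−0.51461) + e^(−1.1674) + e^(−2.2035) = 0.59773 + 0.31117 + 0.11042 = 1.0193.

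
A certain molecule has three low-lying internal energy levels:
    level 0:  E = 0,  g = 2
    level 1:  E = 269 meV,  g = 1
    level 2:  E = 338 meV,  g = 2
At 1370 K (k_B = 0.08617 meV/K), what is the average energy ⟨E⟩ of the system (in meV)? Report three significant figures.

29.8 meV

k_BT = 0.08617 × 1370 K = 118.05 meV.
Eᵢ/kT = 0, 2.2787, 2.8632.
Z = Σ gᵢe^(−Eᵢ/kT) = 2·e^(−0) + 1·e^(−2.2787) + 2·e^(−2.8632) = 2.0000 + 0.10242 + 0.11417 = 2.2166.
⟨E⟩ = Σ Eᵢ gᵢe^(−Eᵢ/kT) / Z = (0·2.0000 + 269·0.10242 + 338·0.11417) / 2.2166 = 29.8 meV.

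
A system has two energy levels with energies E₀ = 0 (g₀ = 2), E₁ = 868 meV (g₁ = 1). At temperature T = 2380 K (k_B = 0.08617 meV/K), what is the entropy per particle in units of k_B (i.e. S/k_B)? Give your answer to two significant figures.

k_BT = 0.08617 × 2380 K = 205.1 meV.
Eᵢ/kT = 0, 4.232.
Z = Σ gᵢe^(−Eᵢ/kT) = 2·e^(−0) + 1·e^(−4.232) = 2.000 + 0.01452 = 2.015.
⟨E⟩ = Σ EᵢPᵢ = 6.255 meV.
S/k_B = ln Z + ⟨E⟩/kT = ln(2.015) + 6.255/205.1 = 0.7006 + 0.03050 = 0.73.

0.73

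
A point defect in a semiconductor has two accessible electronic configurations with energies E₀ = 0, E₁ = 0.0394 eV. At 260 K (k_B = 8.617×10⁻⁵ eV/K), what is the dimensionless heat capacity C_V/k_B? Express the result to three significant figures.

0.388

k_BT = 8.617×10⁻⁵ × 260 K = 0.022404 eV.
Eᵢ/kT = 0, 1.7586.
Z = Σ e^(−Eᵢ/kT) = e^(−0) + e^(−1.7586) = 1.0000 + 0.17229 = 1.1723.
⟨E⟩ = 0.0057905 eV, ⟨E²⟩ = 0.00022815 eV².
C_V/k_B = (⟨E²⟩ − ⟨E⟩²)/(kT)² = (0.00022815 − 0.000033530)/0.00050194 = 0.388.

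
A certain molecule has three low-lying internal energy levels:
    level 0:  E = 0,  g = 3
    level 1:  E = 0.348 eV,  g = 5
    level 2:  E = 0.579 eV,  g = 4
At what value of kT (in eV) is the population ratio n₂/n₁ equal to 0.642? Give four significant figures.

1.050 eV

n₂/n₁ = (g₂/g₁) exp[−(E₂−E₁)/kT] = 0.642.
⇒ (E₂−E₁)/kT = ln((4/5)/0.642) = ln(1.24611) = 0.220027.
kT = 0.231 eV / 0.220027 = 1.050 eV.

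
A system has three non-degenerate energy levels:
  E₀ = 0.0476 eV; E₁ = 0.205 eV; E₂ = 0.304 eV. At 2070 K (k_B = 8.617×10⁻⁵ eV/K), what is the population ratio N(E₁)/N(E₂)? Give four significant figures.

k_BT = 8.617×10⁻⁵ × 2070 K = 0.178372 eV.
n₁/n₂ = exp[−(E₁−E₂)/kT] = exp(−(-0.099 eV)/(0.178372 eV)) = exp(0.555020) = 1.742.

1.742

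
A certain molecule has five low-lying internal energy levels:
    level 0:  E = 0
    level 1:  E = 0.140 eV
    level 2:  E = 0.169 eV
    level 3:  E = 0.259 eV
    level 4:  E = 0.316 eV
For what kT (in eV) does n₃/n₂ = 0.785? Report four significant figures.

n₃/n₂ = exp[−(E₃−E₂)/kT] = 0.785.
⇒ (E₃−E₂)/kT = ln(1/0.785) = ln(1.27389) = 0.242075.
kT = 0.090 eV / 0.242075 = 0.3718 eV.

0.3718 eV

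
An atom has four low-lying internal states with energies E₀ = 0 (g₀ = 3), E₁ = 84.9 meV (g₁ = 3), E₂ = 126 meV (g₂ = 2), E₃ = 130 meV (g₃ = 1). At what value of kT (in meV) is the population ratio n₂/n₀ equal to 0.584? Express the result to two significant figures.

n₂/n₀ = (g₂/g₀) exp[−(E₂−E₀)/kT] = 0.584.
⇒ (E₂−E₀)/kT = ln((2/3)/0.584) = ln(1.142) = 0.1328.
kT = 126 meV / 0.1328 = 950 meV.

950 meV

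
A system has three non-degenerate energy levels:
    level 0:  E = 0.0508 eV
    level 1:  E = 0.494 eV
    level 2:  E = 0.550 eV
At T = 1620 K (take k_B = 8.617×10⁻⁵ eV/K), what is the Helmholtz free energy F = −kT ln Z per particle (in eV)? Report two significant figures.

0.041 eV

k_BT = 8.617×10⁻⁵ × 1620 K = 0.1396 eV.
Eᵢ/kT = 0.3639, 3.539, 3.940.
Z = Σ e^(−Eᵢ/kT) = e^(−0.3639) + e^(−3.539) + e^(−3.940) = 0.6950 + 0.02904 + 0.01945 = 0.7435.
F = −kT ln Z = −0.1396 × ln(0.7435) = −0.1396 × -0.2964 = 0.041 eV.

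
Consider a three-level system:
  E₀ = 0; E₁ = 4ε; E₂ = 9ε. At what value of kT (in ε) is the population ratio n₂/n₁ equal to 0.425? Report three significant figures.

n₂/n₁ = exp[−(E₂−E₁)/kT] = 0.425.
⇒ (E₂−E₁)/kT = ln(1/0.425) = ln(2.3529) = 0.85565.
kT = 5ε / 0.85565 = 5.84 ε.

5.84 ε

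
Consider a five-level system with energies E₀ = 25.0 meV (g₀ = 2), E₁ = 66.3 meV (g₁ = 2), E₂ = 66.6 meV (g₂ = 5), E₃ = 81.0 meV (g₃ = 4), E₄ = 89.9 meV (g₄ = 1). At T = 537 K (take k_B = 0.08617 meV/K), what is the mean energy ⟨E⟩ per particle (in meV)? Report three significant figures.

k_BT = 0.08617 × 537 K = 46.273 meV.
Eᵢ/kT = 0.54027, 1.4328, 1.4393, 1.7505, 1.9428.
Z = Σ gᵢe^(−Eᵢ/kT) = 2·e^(−0.54027) + 2·e^(−1.4328) + 5·e^(−1.4393) + 4·e^(−1.7505) + 1·e^(−1.9428) = 1.1652 + 0.47728 + 1.1855 + 0.69475 + 0.14330 = 3.6660.
⟨E⟩ = Σ Eᵢ gᵢe^(−Eᵢ/kT) / Z = (25.0·1.1652 + 66.3·0.47728 + 66.6·1.1855 + 81.0·0.69475 + 89.9·0.14330) / 3.6660 = 57.0 meV.

57.0 meV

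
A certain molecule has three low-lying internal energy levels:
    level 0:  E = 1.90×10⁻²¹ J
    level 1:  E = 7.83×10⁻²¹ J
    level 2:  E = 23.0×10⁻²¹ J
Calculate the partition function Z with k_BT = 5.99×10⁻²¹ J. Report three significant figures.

Z = 1.02

Eᵢ/kT = 0.31720, 1.3072, 3.8397.
Z = Σ e^(−Eᵢ/kT) = e^(−0.31720) + e^(−1.3072) + e^(−3.8397) = 0.72819 + 0.27058 + 0.021500 = 1.0203.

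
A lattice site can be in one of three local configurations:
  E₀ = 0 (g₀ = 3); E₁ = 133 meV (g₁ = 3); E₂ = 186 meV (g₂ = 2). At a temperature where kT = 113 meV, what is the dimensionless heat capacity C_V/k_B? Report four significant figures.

0.3798

Eᵢ/kT = 0, 1.17699, 1.64602.
Z = Σ gᵢe^(−Eᵢ/kT) = 3·e^(−0) + 3·e^(−1.17699) + 2·e^(−1.64602) = 3.00000 + 0.924615 + 0.385632 = 4.31025.
⟨E⟩ = 45.1717 meV, ⟨E²⟩ = 6889.82 meV².
C_V/k_B = (⟨E²⟩ − ⟨E⟩²)/(kT)² = (6889.82 − 2040.48)/12769.0 = 0.3798.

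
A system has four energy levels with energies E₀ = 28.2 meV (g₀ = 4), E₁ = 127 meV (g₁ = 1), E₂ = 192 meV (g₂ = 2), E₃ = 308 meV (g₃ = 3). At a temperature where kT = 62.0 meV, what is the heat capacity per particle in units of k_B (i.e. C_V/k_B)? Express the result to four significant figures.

0.4604

Eᵢ/kT = 0.454839, 2.04839, 3.09677, 4.96774.
Z = Σ gᵢe^(−Eᵢ/kT) = 4·e^(−0.454839) + 1·e^(−2.04839) + 2·e^(−3.09677) + 3·e^(−4.96774) = 2.53820 + 0.128942 + 0.0903899 + 0.0208766 = 2.77841.
⟨E⟩ = 40.2164 meV, ⟨E²⟩ = 3387.10 meV².
C_V/k_B = (⟨E²⟩ − ⟨E⟩²)/(kT)² = (3387.10 − 1617.36)/3844.00 = 0.4604.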